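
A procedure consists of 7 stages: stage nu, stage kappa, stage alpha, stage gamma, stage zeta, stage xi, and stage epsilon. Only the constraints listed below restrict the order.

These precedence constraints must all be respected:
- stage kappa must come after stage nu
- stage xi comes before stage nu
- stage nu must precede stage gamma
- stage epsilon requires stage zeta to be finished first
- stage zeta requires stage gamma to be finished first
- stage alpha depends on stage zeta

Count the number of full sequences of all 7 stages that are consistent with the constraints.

Stage xi is the only stage with nothing required before it, so every ordering starts there.
Systematically extending each partial ordering one stage at a time and counting, there are 10 complete orderings.

10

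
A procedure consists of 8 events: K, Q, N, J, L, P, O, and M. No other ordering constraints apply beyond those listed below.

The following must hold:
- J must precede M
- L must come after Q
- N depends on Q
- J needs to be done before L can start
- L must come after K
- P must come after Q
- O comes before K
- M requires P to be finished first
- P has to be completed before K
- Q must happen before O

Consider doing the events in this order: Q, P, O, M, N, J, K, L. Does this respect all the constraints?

In the proposed order, M appears before J.
But one of the constraints requires J before M, so this ordering violates it.

No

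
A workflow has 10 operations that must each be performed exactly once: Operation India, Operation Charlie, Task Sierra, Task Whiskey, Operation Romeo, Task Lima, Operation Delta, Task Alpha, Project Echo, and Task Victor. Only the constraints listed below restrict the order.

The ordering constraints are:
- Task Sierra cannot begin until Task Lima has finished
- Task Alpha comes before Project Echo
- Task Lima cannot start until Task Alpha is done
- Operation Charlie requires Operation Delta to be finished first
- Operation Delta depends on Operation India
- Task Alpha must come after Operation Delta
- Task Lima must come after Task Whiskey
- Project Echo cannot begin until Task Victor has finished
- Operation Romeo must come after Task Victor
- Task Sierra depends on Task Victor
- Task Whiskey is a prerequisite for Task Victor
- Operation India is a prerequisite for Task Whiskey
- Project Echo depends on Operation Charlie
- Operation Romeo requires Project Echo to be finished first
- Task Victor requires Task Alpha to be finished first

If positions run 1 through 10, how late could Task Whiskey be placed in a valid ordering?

The operations that are forced after Task Whiskey, directly or by a chain of constraints, are Task Sierra, Operation Romeo, Task Lima, Project Echo, Task Victor. That's 5 operations.
So at least 5 operations follow Task Whiskey, putting Task Whiskey no later than position 5. That position is achievable by scheduling everything else first.

5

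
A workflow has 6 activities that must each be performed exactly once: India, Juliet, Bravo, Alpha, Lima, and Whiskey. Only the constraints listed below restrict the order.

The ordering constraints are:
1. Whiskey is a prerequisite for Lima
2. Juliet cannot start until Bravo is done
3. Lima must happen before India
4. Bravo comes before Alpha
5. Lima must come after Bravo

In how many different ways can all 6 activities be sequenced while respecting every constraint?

The activities with no prerequisites are Bravo, Whiskey; any of them can be placed first.
Counting all ways to extend the partial order to a total order gives 32.

32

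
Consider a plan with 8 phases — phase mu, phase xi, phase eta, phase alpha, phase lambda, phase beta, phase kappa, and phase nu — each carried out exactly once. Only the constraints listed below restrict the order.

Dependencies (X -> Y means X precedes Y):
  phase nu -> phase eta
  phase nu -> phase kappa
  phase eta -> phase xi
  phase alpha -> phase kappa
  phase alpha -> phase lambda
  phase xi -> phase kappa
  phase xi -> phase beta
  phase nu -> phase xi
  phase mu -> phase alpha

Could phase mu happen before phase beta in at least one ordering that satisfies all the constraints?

No chain of constraints runs from phase beta to phase mu, so phase beta is not required to come first.
That means at least one valid schedule has phase mu before phase beta.

Yes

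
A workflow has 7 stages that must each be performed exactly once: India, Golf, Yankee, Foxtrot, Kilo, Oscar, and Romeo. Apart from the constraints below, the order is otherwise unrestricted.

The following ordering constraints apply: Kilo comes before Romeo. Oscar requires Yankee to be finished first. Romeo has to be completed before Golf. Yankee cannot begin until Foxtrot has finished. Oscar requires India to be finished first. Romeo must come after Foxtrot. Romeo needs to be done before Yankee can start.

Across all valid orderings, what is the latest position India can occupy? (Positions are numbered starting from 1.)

6

Following the constraints forward from India, its only required successor is Oscar.
With 1 mandatory successor out of 7 stages total, the latest slot for India is 7−1 = 6, and it's reachable by doing all non-successors before India.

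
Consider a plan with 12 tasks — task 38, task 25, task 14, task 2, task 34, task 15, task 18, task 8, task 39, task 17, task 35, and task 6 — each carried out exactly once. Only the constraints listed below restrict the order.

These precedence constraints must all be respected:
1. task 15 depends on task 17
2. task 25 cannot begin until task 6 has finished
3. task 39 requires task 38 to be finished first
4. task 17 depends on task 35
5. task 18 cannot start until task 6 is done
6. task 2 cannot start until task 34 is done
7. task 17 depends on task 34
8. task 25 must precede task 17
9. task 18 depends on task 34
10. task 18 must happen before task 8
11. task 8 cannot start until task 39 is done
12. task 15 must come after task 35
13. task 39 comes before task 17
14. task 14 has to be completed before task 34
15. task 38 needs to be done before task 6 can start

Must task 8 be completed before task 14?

No

In fact the dependencies run the other way: task 14 → task 34 → task 18 → task 8.
So task 8 never precedes task 14.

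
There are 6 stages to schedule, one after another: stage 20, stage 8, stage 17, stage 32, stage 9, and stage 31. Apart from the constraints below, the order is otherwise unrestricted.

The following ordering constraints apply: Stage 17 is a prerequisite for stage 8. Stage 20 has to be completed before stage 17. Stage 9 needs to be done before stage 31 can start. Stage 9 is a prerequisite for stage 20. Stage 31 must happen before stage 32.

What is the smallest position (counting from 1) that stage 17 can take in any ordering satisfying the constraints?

3

Working backwards through the constraints from stage 17, its full set of required predecessors is stage 20, stage 9 — 2 of them.
With 2 mandatory predecessors, the earliest stage 17 can sit is position 2+1 = 3, and placing just those 2 first achieves it.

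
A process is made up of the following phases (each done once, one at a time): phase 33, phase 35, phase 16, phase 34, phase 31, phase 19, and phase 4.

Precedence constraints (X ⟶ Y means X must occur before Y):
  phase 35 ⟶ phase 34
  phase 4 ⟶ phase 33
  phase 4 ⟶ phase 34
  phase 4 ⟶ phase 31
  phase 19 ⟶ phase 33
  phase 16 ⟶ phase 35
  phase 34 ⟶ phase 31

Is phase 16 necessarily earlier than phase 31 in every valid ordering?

Yes

Tracing the constraints gives a chain: phase 16 → phase 35 → phase 34 → phase 31.
That forces phase 16 before phase 31 in every valid schedule.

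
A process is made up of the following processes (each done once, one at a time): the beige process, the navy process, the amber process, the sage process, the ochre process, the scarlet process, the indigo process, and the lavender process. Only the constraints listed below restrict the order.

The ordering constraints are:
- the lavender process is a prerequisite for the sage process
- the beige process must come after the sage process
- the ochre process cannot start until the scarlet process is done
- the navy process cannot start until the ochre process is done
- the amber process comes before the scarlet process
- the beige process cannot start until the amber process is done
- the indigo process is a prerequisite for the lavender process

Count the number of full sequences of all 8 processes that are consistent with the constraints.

69

The processes with no prerequisites are the amber process, the indigo process; any of them can be placed first.
Enumerating by repeatedly choosing an available process (one whose prerequisites are all placed) gives 69 distinct complete orderings.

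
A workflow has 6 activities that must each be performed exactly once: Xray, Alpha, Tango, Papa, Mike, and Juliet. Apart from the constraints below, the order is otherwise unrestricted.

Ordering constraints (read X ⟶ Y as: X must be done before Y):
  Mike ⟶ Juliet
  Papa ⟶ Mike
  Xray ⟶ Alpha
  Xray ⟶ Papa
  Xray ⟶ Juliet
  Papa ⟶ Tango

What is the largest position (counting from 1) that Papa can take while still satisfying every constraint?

3

Following every chain forward from Papa, the activities that must come later are Tango, Mike, Juliet — 3 of them.
So at least 3 activities follow Papa, putting Papa no later than position 3. That position is achievable by scheduling everything else first.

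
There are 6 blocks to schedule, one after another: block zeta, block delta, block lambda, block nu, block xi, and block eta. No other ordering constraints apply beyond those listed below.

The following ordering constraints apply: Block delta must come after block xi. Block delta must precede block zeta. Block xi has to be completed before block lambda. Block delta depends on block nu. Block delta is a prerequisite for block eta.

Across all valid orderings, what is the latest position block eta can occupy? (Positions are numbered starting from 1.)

6

Nothing depends on block eta, so it can be the final block, position 6.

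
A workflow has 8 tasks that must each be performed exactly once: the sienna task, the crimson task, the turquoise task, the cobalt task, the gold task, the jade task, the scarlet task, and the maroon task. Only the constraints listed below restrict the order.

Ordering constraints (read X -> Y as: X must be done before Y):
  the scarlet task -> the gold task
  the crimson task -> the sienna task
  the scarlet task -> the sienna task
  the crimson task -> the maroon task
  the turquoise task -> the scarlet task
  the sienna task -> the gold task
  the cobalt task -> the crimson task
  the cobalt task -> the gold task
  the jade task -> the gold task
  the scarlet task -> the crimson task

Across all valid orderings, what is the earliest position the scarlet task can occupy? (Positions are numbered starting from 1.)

Working backwards through the constraints from the scarlet task, its only required predecessor is the turquoise task.
With 1 mandatory predecessor, the earliest the scarlet task can sit is position 1+1 = 2, and placing just that one first achieves it.

2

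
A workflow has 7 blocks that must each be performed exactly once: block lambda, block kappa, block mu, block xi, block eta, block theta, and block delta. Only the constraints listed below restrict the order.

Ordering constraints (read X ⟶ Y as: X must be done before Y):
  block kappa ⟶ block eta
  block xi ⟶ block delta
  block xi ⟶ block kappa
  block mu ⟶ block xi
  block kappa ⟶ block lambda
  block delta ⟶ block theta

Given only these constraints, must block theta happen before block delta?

The constraints actually force block delta before block theta (via block delta → block theta), not the other way around.
So block theta never precedes block delta.

No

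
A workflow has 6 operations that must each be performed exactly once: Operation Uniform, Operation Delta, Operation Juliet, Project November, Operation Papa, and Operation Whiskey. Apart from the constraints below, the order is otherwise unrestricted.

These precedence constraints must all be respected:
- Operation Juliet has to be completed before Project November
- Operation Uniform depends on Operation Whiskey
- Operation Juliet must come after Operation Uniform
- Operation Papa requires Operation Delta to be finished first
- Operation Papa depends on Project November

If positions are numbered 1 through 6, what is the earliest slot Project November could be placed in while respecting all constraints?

The operations that are forced before Project November, directly or transitively, are Operation Uniform, Operation Juliet, Operation Whiskey. That's 3 operations.
With 3 mandatory predecessors, the earliest Project November can sit is position 3+1 = 4, and placing just those 3 first achieves it.

4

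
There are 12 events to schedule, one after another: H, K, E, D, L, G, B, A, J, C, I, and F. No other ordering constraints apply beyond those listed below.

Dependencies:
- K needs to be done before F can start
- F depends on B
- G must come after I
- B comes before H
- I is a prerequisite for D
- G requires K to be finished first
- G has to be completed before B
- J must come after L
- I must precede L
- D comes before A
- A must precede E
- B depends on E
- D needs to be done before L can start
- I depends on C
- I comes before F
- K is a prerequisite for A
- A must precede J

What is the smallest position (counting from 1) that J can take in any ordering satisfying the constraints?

Every event that must precede J has to come before it. Tracing all chains that end at J, those events are: K, D, L, A, C, I — 6 in total.
With 6 mandatory predecessors, the earliest J can sit is position 6+1 = 7, and placing just those 6 first achieves it.

7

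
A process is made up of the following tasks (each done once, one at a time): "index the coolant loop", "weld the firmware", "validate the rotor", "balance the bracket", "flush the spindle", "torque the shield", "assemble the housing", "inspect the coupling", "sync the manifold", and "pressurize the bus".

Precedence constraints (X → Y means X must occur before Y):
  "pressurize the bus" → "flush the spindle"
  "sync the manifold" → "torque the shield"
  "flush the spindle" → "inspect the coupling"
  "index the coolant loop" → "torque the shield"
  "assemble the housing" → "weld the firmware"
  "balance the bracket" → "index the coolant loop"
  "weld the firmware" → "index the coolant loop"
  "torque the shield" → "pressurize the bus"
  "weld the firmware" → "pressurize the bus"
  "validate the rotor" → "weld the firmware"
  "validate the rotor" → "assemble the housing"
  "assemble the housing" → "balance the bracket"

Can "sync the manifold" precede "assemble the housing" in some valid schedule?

Yes

Nothing in the constraints forces "assemble the housing" before "sync the manifold" — there is no chain from "assemble the housing" to "sync the manifold".
So a valid ordering placing "sync the manifold" earlier than "assemble the housing" exists.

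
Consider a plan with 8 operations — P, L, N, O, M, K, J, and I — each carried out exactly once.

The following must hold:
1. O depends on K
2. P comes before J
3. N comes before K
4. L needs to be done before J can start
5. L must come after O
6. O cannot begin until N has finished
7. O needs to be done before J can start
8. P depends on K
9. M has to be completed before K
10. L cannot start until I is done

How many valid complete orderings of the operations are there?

34

The operations with no prerequisites are N, M, I; any of them can be placed first.
Systematically extending each partial ordering one operation at a time and counting, there are 34 complete orderings.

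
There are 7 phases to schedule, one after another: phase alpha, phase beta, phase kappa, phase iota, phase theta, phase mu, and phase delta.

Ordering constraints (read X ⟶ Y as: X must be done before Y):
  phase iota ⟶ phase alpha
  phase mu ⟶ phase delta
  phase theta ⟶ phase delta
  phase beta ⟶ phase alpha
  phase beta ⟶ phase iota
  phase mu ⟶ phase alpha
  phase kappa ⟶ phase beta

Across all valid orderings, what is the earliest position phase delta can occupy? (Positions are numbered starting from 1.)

The phases that are forced before phase delta, directly or transitively, are phase theta, phase mu. That's 2 phases.
With 2 mandatory predecessors, the earliest phase delta can sit is position 2+1 = 3, and placing just those 2 first achieves it.

3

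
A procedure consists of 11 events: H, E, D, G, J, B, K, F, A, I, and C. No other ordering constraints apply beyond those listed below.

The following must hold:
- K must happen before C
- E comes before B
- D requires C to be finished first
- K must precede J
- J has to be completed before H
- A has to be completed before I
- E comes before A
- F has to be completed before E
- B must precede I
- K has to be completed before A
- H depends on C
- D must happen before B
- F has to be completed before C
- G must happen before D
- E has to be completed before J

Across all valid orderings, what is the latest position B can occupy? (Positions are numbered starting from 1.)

Following the constraints forward from B, its only required successor is I.
With 1 mandatory successor out of 11 events total, the latest slot for B is 11−1 = 10, and it's reachable by doing all non-successors before B.

10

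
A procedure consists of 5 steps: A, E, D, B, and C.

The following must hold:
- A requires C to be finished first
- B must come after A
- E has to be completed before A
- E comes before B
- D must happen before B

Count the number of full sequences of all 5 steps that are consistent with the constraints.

The steps with no prerequisites are E, D, C; any of them can be placed first.
Systematically extending each partial ordering one step at a time and counting, there are 8 complete orderings.

8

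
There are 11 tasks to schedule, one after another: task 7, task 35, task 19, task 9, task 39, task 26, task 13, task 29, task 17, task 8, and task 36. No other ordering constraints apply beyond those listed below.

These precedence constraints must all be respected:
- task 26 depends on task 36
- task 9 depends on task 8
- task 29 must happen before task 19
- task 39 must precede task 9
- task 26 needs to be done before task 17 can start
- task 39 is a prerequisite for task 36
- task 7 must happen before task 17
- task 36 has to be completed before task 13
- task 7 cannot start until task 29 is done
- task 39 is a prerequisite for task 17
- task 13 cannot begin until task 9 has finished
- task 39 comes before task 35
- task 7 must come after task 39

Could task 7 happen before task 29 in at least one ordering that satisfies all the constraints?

The constraints give a chain task 29 → task 7, which forces task 29 before task 7.
So no valid ordering can have task 7 before task 29.

No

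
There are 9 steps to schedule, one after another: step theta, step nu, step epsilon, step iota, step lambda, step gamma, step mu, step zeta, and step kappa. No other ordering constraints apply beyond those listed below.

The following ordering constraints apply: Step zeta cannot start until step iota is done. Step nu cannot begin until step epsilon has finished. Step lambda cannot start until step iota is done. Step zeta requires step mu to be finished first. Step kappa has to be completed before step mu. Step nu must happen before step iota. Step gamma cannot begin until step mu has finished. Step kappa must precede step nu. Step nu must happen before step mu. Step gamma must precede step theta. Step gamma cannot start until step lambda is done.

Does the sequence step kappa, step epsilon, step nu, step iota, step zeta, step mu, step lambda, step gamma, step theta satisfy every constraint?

Here step mu comes after step zeta.
But one of the constraints requires step mu before step zeta, so this ordering violates it.

No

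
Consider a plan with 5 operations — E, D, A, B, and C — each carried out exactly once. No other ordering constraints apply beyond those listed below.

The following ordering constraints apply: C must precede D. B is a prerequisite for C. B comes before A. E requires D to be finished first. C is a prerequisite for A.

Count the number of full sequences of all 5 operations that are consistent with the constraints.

3

B is the only operation with nothing required before it, so every ordering starts there.
Enumerating by repeatedly choosing an available operation (one whose prerequisites are all placed) gives 3 distinct complete orderings.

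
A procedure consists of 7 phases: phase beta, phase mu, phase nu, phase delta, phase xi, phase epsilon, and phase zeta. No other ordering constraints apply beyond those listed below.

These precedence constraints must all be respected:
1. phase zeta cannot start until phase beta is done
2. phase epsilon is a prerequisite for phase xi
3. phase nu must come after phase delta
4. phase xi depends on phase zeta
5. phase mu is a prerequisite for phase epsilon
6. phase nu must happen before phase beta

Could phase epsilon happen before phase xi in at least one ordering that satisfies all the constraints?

The constraints force phase epsilon before phase xi, so yes — every valid ordering has phase epsilon earlier.

Yes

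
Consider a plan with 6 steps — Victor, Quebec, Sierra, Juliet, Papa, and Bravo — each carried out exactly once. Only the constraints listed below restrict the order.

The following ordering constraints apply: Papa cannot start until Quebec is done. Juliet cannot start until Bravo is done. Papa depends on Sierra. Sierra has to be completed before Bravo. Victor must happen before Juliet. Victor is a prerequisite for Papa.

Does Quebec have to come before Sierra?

Quebec and Sierra are not related by any chain of constraints.
So Quebec can come before Sierra or after — it is not forced.

No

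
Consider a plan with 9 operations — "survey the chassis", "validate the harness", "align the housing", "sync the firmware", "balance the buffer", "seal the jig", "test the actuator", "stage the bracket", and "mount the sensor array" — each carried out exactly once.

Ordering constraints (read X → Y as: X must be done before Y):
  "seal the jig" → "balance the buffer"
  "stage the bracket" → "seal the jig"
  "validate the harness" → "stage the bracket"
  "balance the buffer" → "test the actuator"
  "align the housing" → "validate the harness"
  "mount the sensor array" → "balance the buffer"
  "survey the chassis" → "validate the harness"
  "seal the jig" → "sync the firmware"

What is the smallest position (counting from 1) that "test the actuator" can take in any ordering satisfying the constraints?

8

The operations that are forced before "test the actuator", directly or transitively, are "survey the chassis", "validate the harness", "align the housing", "balance the buffer", "seal the jig", "stage the bracket", "mount the sensor array". That's 7 operations.
With 7 mandatory predecessors, the earliest "test the actuator" can sit is position 7+1 = 8, and placing just those 7 first achieves it.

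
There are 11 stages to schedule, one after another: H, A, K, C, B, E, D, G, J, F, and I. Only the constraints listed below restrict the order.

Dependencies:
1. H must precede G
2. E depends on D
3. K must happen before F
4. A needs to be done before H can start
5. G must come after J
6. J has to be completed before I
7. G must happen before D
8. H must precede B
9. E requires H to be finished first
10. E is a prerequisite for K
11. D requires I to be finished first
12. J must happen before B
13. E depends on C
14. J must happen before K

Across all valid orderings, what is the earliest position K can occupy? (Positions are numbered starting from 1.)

9

The stages that are forced before K, directly or transitively, are H, A, C, E, D, G, J, I. That's 8 stages.
With 8 mandatory predecessors, the earliest K can sit is position 8+1 = 9, and placing just those 8 first achieves it.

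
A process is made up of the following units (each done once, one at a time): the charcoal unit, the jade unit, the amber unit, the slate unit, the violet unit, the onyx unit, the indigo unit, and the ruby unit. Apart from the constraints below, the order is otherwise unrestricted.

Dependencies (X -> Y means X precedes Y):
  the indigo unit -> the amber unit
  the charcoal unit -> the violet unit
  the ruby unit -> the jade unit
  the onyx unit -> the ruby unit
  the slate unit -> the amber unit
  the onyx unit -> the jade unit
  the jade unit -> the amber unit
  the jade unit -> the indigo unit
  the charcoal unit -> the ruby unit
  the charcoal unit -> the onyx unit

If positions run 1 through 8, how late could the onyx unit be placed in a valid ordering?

4

The units that are forced after the onyx unit, directly or by a chain of constraints, are the jade unit, the amber unit, the indigo unit, the ruby unit. That's 4 units.
With 4 mandatory successors out of 8 units total, the latest slot for the onyx unit is 8−4 = 4, and it's reachable by doing all non-successors before the onyx unit.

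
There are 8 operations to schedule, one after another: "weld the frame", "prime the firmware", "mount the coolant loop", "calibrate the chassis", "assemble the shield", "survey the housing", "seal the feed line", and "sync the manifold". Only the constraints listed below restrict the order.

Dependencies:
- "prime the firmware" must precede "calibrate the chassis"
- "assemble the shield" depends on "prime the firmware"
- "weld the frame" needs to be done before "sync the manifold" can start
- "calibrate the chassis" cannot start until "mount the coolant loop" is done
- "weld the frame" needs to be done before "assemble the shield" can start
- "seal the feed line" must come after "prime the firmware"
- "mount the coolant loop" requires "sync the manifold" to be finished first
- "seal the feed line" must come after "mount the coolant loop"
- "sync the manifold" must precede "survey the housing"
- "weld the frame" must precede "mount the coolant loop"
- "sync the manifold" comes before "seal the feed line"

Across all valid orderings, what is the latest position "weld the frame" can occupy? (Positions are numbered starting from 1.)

2

The operations that are forced after "weld the frame", directly or by a chain of constraints, are "mount the coolant loop", "calibrate the chassis", "assemble the shield", "survey the housing", "seal the feed line", "sync the manifold". That's 6 operations.
With 6 mandatory successors out of 8 operations total, the latest slot for "weld the frame" is 8−6 = 2, and it's reachable by doing all non-successors before "weld the frame".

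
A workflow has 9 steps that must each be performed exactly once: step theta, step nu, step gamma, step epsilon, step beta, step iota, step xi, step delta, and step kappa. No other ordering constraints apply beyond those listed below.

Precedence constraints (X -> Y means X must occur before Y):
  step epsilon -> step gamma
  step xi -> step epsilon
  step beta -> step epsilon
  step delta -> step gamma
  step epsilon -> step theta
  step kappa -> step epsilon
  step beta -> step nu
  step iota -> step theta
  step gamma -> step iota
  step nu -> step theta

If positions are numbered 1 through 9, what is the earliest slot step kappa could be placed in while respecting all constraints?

Step kappa has no prerequisites at all, so it can go in position 1.

1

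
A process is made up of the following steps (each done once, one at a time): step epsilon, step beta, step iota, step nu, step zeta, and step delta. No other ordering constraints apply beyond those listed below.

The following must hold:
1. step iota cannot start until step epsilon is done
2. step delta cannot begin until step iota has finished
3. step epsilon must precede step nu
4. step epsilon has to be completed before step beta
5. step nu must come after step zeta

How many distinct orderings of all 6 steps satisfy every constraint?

2 steps have no prerequisites (step epsilon, step zeta), so any of them could come first.
Systematically extending each partial ordering one step at a time and counting, there are 42 complete orderings.

42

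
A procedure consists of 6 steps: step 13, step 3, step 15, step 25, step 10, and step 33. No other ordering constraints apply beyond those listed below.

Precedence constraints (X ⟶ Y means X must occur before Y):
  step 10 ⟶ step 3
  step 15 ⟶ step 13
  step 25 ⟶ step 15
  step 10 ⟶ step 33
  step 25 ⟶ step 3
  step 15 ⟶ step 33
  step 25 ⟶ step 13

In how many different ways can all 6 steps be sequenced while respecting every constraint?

24

2 steps have no prerequisites (step 25, step 10), so any of them could come first.
Systematically extending each partial ordering one step at a time and counting, there are 24 complete orderings.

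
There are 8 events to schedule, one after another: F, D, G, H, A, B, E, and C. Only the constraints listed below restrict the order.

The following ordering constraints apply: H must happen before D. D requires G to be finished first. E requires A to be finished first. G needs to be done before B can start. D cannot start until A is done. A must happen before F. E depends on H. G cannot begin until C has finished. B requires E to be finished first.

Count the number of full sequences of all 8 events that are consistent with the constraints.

296

3 events have no prerequisites (H, A, C), so any of them could come first.
Counting all ways to extend the partial order to a total order gives 296.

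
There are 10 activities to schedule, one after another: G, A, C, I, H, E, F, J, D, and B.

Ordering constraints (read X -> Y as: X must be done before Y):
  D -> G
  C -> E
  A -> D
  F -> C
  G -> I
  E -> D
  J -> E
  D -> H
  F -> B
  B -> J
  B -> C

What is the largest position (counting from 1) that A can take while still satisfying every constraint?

Following every chain forward from A, the activities that must come later are G, I, H, D — 4 of them.
So at least 4 activities follow A, putting A no later than position 6. That position is achievable by scheduling everything else first.

6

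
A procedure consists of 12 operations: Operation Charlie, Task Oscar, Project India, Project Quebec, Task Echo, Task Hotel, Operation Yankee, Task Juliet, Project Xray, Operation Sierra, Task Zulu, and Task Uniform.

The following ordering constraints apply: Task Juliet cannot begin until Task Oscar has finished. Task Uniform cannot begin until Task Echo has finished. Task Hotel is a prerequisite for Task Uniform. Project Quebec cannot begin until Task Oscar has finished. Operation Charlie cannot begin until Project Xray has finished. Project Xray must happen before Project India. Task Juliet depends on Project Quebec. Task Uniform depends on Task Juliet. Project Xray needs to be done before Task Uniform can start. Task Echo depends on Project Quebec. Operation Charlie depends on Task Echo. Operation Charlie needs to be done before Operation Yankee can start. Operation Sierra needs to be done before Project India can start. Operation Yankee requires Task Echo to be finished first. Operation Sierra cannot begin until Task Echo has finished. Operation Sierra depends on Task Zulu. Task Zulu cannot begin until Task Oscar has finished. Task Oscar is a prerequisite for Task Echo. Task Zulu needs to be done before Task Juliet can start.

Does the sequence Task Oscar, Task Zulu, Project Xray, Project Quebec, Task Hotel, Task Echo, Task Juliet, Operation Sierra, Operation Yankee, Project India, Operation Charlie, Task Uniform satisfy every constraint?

No

The sequence places Operation Yankee ahead of Operation Charlie.
Since Operation Charlie is required before Operation Yankee, the ordering is invalid.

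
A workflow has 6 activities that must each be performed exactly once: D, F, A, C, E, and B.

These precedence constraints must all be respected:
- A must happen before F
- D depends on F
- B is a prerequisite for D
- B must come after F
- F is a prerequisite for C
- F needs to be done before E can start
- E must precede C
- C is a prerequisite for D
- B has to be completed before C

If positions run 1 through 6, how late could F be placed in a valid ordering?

The activities that are forced after F, directly or by a chain of constraints, are D, C, E, B. That's 4 activities.
With 4 mandatory successors out of 6 activities total, the latest slot for F is 6−4 = 2, and it's reachable by doing all non-successors before F.

2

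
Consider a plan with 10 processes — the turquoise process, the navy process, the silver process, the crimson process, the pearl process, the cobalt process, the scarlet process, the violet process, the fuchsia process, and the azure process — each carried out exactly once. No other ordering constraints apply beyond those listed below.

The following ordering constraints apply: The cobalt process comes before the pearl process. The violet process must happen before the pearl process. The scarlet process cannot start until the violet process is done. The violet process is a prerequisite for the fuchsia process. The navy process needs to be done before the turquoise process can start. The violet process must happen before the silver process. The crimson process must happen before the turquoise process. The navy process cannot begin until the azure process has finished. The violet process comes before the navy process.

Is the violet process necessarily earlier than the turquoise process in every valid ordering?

Yes

Chaining the stated constraints: the violet process → the navy process → the turquoise process.
So the violet process must precede the turquoise process in any valid ordering.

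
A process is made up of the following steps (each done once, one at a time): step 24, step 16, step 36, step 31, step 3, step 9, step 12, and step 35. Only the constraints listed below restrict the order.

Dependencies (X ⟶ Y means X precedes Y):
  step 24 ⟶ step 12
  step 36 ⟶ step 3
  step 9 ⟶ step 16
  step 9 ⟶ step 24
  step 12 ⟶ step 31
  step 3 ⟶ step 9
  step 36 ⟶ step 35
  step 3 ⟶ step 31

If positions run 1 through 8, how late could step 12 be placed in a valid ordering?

The only step forced after step 12 (directly or by a chain) is step 31.
With 1 mandatory successor out of 8 steps total, the latest slot for step 12 is 8−1 = 7, and it's reachable by doing all non-successors before step 12.

7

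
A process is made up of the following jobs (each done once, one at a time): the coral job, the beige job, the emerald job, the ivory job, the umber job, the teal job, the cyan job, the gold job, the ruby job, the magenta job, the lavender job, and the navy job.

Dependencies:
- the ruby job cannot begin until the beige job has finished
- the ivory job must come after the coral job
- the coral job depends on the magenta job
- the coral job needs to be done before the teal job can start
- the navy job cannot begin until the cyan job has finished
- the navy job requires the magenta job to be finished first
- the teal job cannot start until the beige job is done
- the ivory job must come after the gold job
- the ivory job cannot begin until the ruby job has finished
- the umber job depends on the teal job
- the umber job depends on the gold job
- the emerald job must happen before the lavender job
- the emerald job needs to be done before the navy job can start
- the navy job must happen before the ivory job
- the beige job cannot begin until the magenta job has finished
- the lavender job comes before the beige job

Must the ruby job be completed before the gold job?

Nothing in the constraints links the ruby job and the gold job; they are unordered relative to each other.
A valid ordering placing the gold job before the ruby job exists, so the answer is no.

No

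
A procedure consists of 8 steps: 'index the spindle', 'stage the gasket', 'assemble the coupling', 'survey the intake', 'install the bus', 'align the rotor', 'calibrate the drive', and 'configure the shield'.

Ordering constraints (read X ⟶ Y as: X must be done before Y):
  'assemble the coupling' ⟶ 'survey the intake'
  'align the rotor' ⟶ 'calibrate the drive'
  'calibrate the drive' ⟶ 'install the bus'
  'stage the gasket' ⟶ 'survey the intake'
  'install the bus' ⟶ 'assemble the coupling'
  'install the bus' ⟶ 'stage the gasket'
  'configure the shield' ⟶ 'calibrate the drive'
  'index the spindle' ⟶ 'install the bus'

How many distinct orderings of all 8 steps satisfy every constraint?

3 steps have no prerequisites ('index the spindle', 'align the rotor', 'configure the shield'), so any of them could come first.
Counting all ways to extend the partial order to a total order gives 16.

16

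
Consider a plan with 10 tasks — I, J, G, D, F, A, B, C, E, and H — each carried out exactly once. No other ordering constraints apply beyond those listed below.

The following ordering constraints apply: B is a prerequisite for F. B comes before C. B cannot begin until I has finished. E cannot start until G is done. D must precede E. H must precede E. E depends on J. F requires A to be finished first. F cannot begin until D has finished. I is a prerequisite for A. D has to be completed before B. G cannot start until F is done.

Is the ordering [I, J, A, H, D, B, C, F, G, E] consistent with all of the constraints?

Going through the constraints one by one, each required predecessor appears earlier in the sequence than its dependent — e.g. J (position 2) is before E (position 10), as required.

Yes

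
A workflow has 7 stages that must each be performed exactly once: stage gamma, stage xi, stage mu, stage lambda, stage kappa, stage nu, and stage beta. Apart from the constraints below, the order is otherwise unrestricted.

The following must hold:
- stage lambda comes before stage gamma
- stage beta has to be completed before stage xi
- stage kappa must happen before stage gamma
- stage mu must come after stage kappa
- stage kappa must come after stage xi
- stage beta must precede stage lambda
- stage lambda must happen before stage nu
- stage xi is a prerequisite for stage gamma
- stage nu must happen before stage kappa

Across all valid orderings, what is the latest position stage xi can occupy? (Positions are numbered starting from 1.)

4

The stages that are forced after stage xi, directly or by a chain of constraints, are stage gamma, stage mu, stage kappa. That's 3 stages.
With 3 mandatory successors out of 7 stages total, the latest slot for stage xi is 7−3 = 4, and it's reachable by doing all non-successors before stage xi.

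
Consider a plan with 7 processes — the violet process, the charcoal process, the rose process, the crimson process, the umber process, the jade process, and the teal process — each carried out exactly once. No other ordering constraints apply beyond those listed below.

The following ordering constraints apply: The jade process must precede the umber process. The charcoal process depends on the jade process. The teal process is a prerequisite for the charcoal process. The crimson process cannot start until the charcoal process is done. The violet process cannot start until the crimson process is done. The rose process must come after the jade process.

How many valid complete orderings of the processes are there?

50

2 processes have no prerequisites (the jade process, the teal process), so any of them could come first.
Counting all ways to extend the partial order to a total order gives 50.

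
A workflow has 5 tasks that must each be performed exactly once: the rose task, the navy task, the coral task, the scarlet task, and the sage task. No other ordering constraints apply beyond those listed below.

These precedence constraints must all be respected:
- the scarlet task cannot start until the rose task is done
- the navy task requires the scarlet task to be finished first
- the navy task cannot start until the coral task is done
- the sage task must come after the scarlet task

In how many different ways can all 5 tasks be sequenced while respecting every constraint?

The tasks with no prerequisites are the rose task, the coral task; any of them can be placed first.
Enumerating by repeatedly choosing an available task (one whose prerequisites are all placed) gives 7 distinct complete orderings.

7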